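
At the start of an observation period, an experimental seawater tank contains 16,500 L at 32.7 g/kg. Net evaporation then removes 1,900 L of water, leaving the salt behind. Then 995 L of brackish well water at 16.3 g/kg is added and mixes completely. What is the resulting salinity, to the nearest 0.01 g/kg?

35.64 g/kg

After evaporation: salt = 16,500×32.7 = 539,550; volume = 16,500 − 1,900 = 14,600 L
After mixing: salt = 539,550 + 995×16.3 = 555,768.5; volume = 14,600 + 995 = 15,595 L
S = 555,768.5 / 15,595 = 35.6376 g/kg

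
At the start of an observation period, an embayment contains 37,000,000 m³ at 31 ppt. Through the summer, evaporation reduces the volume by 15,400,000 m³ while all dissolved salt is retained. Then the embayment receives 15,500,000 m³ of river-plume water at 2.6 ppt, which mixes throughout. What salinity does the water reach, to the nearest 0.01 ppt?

After evaporation: salt = 37,000,000×31 = 1,147,000,000; volume = 37,000,000 − 15,400,000 = 21,600,000 m³
After mixing: salt = 1,147,000,000 + 15,500,000×2.6 = 1,187,300,000; volume = 21,600,000 + 15,500,000 = 37,100,000 m³
S = 1,187,300,000 / 37,100,000 = 32.0027 ppt

32.00 ppt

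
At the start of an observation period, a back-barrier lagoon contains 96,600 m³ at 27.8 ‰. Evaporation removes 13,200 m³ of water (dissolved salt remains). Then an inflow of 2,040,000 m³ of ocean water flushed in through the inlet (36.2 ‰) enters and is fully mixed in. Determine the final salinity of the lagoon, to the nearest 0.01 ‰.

36.04 ‰

After evaporation: salt = 96,600×27.8 = 2,685,480; volume = 96,600 − 13,200 = 83,400 m³
After mixing: salt = 2,685,480 + 2,040,000×36.2 = 76,533,480; volume = 83,400 + 2,040,000 = 2,123,400 m³
S = 76,533,480 / 2,123,400 = 36.0429 ‰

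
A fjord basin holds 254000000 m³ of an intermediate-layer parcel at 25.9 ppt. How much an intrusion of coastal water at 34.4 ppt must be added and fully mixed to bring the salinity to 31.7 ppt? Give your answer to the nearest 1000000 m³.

Salt balance: 254,000,000×25.9 + V×34.4 = (254,000,000+V)×31.7
6,578,600,000 + 34.4V = 8,051,800,000 + 31.7V
1,473,200,000 = 2.7V
V = 545,629,629.63 m³

546000000 m³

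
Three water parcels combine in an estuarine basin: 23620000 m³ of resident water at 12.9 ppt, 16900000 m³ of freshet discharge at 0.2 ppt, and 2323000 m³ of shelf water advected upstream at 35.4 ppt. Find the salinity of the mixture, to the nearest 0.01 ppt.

Salt balance:
salt = 23,620,000×12.9 + 16,900,000×0.2 + 2,323,000×35.4 = 304,698,000 + 3,380,000 + 82,234,200 = 390,312,200
volume = 23,620,000 + 16,900,000 + 2,323,000 = 42,843,000 m³
S = 390,312,200 / 42,843,000 = 9.1103 ppt

9.11 ppt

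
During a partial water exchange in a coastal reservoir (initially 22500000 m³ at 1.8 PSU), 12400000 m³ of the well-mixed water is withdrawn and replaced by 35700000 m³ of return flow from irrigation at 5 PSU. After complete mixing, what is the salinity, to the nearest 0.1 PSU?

Remaining after removal: 10,100,000 m³ at 1.8 PSU (salt = 18,180,000)
After addition: salt = 18,180,000 + 35,700,000×5 = 196,680,000; volume = 45,800,000 m³
S = 196,680,000 / 45,800,000 = 4.2943 PSU

4.3 PSU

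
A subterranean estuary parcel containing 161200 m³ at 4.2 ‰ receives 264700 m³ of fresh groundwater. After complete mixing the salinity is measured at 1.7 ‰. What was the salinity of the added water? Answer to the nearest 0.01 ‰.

Salt balance: 161,200×4.2 + 264,700×S = 425,900×1.7
677,040 + 264,700·S = 724,030
S = (724,030 − 677,040) / 264,700 = 0.1775 ‰

0.18 ‰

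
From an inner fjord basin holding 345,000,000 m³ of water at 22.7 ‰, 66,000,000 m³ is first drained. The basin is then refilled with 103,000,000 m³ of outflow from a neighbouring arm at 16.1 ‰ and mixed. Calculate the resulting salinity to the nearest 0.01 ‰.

20.92 ‰

Remaining after removal: 279,000,000 m³ at 22.7 ‰ (salt = 6,333,300,000)
After addition: salt = 6,333,300,000 + 103,000,000×16.1 = 7,991,600,000; volume = 382,000,000 m³
S = 7,991,600,000 / 382,000,000 = 20.9204 ‰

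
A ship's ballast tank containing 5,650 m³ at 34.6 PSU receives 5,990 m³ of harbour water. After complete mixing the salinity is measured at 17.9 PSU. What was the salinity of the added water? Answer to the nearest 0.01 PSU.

2.15 PSU

Salt balance: 5,650×34.6 + 5,990×S = 11,640×17.9
195,490 + 5,990·S = 208,356
S = (208,356 − 195,490) / 5,990 = 2.1479 PSU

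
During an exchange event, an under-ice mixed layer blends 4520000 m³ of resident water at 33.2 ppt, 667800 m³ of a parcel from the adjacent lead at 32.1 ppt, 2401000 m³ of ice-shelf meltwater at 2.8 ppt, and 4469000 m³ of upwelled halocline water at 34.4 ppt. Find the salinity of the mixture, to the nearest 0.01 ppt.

By conservation of dissolved salt,
salt = 4,520,000×33.2 + 667,800×32.1 + 2,401,000×2.8 + 4,469,000×34.4 = 150,064,000 + 21,436,380 + 6,722,800 + 153,733,600 = 331,956,780
volume = 4,520,000 + 667,800 + 2,401,000 + 4,469,000 = 12,057,800 m³
S = 331,956,780 / 12,057,800 = 27.5305 ppt

27.53 ppt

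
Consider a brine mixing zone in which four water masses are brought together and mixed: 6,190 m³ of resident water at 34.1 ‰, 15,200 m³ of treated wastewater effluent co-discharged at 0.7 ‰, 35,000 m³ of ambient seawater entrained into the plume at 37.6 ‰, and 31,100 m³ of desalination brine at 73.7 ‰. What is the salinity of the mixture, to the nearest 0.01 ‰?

43.77 ‰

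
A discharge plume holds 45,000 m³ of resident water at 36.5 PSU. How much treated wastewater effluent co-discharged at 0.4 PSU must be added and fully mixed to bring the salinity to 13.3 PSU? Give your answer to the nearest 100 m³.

80900 m³

Salt balance: 45,000×36.5 + V×0.4 = (45,000+V)×13.3
1,642,500 + 0.4V = 598,500 + 13.3V
1,044,000 = 12.9V
V = 80,930.23 m³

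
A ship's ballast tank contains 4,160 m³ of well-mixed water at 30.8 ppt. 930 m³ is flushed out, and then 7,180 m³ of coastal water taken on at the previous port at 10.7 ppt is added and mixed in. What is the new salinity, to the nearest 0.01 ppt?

Remaining after removal: 3,230 m³ at 30.8 ppt (salt = 99,484)
After addition: salt = 99,484 + 7,180×10.7 = 176,310; volume = 10,410 m³
S = 176,310 / 10,410 = 16.9366 ppt

16.94 ppt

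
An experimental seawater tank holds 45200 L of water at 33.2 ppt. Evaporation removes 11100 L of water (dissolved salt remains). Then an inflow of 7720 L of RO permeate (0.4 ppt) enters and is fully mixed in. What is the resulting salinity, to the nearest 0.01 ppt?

After evaporation: salt = 45,200×33.2 = 1,500,640; volume = 45,200 − 11,100 = 34,100 L
After mixing: salt = 1,500,640 + 7,720×0.4 = 1,503,728; volume = 34,100 + 7,720 = 41,820 L
S = 1,503,728 / 41,820 = 35.9571 ppt

35.96 ppt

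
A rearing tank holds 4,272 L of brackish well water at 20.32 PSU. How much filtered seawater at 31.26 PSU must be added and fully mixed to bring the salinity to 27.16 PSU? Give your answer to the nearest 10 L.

Salt balance: 4,272×20.32 + V×31.26 = (4,272+V)×27.16
86,807.04 + 31.26V = 116,027.52 + 27.16V
29,220.48 = 4.1V
V = 7,126.95 L

7130 L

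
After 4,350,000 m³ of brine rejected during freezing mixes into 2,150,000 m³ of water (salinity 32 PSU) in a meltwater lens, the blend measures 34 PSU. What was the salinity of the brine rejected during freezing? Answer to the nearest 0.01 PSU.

34.99 PSU

Salt balance: 2,150,000×32 + 4,350,000×S = 6,500,000×34
68,800,000 + 4,350,000·S = 221,000,000
S = (221,000,000 − 68,800,000) / 4,350,000 = 34.9885 PSU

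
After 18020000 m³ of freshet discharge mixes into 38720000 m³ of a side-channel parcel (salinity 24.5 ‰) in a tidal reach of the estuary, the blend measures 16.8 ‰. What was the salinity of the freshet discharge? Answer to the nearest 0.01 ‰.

0.25 ‰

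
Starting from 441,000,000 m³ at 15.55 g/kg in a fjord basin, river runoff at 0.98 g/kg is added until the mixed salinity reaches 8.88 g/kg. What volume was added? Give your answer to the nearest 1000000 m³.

372000000 m³

Salt balance: 441,000,000×15.55 + V×0.98 = (441,000,000+V)×8.88
6,857,550,000 + 0.98V = 3,916,080,000 + 8.88V
2,941,470,000 = 7.9V
V = 372,337,974.68 m³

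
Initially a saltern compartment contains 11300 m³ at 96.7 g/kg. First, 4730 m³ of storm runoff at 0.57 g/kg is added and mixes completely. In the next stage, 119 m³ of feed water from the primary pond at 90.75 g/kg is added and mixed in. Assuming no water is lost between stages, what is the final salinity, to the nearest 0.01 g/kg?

Conserving salt mass:
Initial salt = 11,300×96.7 = 1,092,710
After stage 1: salt = 1,092,710 + 4,730×0.57 = 1,095,406.1; volume = 16,030 m³; S = 68.335 g/kg
After stage 2: salt = 1,095,406.1 + 119×90.75 = 1,106,205.35; volume = 16,149 m³
S = 1,106,205.35 / 16,149 = 68.4999 g/kg

68.50 g/kg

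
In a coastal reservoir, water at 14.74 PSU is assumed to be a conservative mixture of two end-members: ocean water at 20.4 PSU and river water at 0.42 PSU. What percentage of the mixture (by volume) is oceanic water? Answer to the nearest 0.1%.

71.7%

Let g be the oceanic fraction. Salt balance per unit volume:
g×20.4 + (1−g)×0.42 = 14.74
g = (14.74 − 0.42) / (20.4 − 0.42) = 14.32/19.98 = 0.7167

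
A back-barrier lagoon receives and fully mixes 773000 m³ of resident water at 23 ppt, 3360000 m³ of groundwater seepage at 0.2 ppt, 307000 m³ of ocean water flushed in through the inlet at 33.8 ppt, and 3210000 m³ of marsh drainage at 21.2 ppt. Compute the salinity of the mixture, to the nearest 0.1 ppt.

12.7 ppt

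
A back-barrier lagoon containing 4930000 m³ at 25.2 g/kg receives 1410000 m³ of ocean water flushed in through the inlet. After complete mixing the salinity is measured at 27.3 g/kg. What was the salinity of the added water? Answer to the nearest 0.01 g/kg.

34.64 g/kg

Salt balance: 4,930,000×25.2 + 1,410,000×S = 6,340,000×27.3
124,236,000 + 1,410,000·S = 173,082,000
S = (173,082,000 − 124,236,000) / 1,410,000 = 34.6426 g/kg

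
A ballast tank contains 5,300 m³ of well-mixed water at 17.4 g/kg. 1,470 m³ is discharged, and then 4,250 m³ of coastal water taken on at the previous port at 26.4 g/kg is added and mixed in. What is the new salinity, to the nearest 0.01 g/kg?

22.13 g/kg

Remaining after removal: 3,830 m³ at 17.4 g/kg (salt = 66,642)
After addition: salt = 66,642 + 4,250×26.4 = 178,842; volume = 8,080 m³
S = 178,842 / 8,080 = 22.1339 g/kg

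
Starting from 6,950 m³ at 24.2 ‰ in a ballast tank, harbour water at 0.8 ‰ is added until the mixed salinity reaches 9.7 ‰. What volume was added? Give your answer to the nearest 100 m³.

11300 m³

Salt balance: 6,950×24.2 + V×0.8 = (6,950+V)×9.7
168,190 + 0.8V = 67,415 + 9.7V
100,775 = 8.9V
V = 11,323.03 m³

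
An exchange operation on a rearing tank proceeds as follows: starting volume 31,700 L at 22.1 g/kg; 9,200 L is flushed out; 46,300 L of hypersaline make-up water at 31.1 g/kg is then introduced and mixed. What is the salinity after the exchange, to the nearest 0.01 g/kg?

28.16 g/kg

Remaining after removal: 22,500 L at 22.1 g/kg (salt = 497,250)
After addition: salt = 497,250 + 46,300×31.1 = 1,937,180; volume = 68,800 L
S = 1,937,180 / 68,800 = 28.1567 g/kg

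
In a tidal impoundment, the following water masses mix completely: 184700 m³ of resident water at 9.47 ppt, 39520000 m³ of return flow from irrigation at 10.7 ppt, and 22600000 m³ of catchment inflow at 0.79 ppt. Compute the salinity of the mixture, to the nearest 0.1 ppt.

7.1 ppt

Conserving salt mass:
salt = 184,700×9.47 + 39,520,000×10.7 + 22,600,000×0.79 = 1,749,109 + 422,864,000 + 17,854,000 = 442,467,109
volume = 184,700 + 39,520,000 + 22,600,000 = 62,304,700 m³
S = 442,467,109 / 62,304,700 = 7.102 ppt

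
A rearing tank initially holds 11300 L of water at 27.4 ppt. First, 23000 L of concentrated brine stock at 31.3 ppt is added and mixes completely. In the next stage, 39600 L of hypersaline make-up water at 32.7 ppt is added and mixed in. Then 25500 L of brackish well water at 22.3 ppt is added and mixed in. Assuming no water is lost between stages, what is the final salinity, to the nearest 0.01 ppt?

Mass of salt is conserved:
Initial salt = 11,300×27.4 = 309,620
After stage 1: salt = 309,620 + 23,000×31.3 = 1,029,520; volume = 34,300 L; S = 30.015 ppt
After stage 2: salt = 1,029,520 + 39,600×32.7 = 2,324,440; volume = 73,900 L; S = 31.454 ppt
After stage 3: salt = 2,324,440 + 25,500×22.3 = 2,893,090; volume = 99,400 L
S = 2,893,090 / 99,400 = 29.1055 ppt

29.11 ppt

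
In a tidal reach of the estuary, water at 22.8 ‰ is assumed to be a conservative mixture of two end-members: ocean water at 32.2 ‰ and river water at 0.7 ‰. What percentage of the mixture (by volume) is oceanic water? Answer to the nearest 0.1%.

Let g be the oceanic fraction. Salt balance per unit volume:
g×32.2 + (1−g)×0.7 = 22.8
g = (22.8 − 0.7) / (32.2 − 0.7) = 22.1/31.5 = 0.7016

70.2%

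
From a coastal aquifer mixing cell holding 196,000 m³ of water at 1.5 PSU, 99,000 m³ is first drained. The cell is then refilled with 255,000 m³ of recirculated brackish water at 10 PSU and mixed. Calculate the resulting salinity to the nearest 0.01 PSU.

7.66 PSU

Remaining after removal: 97,000 m³ at 1.5 PSU (salt = 145,500)
After addition: salt = 145,500 + 255,000×10 = 2,695,500; volume = 352,000 m³
S = 2,695,500 / 352,000 = 7.6577 PSU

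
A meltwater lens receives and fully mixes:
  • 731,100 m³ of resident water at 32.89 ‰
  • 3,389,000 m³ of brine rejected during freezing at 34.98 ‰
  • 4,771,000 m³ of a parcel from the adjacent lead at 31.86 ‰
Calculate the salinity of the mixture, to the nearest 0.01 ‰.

Mass of salt is conserved:
salt = 731,100×32.89 + 3,389,000×34.98 + 4,771,000×31.86 = 24,045,879 + 118,547,220 + 152,004,060 = 294,597,159
volume = 731,100 + 3,389,000 + 4,771,000 = 8,891,100 m³
S = 294,597,159 / 8,891,100 = 33.1339 ‰

33.13 ‰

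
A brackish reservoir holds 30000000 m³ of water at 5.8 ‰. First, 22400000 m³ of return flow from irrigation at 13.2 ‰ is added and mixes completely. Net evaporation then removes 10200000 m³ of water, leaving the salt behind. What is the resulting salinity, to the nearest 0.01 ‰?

11.13 ‰

After mixing: salt = 30,000,000×5.8 + 22,400,000×13.2 = 469,680,000; volume = 52,400,000 m³
After evaporation: salt unchanged = 469,680,000; volume = 52,400,000 − 10,200,000 = 42,200,000 m³
S = 469,680,000 / 42,200,000 = 11.1299 ‰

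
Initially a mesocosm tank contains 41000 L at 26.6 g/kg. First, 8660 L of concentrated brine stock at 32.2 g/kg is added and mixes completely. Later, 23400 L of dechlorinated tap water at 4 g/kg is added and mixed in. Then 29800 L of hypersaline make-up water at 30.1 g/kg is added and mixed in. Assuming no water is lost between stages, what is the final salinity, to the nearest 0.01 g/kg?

22.94 g/kg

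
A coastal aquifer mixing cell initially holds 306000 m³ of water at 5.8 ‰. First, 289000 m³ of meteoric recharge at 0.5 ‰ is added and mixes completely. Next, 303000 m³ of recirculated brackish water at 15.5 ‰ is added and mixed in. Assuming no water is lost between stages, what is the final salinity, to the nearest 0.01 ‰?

Conserving salt mass:
Initial salt = 306,000×5.8 = 1,774,800
After stage 1: salt = 1,774,800 + 289,000×0.5 = 1,919,300; volume = 595,000 m³; S = 3.226 ‰
After stage 2: salt = 1,919,300 + 303,000×15.5 = 6,615,800; volume = 898,000 m³
S = 6,615,800 / 898,000 = 7.3673 ‰

7.37 ‰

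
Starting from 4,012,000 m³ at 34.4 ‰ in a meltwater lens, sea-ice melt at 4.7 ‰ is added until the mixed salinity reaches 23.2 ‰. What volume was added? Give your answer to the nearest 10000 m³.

2430000 m³

Salt balance: 4,012,000×34.4 + V×4.7 = (4,012,000+V)×23.2
138,012,800 + 4.7V = 93,078,400 + 23.2V
44,934,400 = 18.5V
V = 2,428,886.49 m³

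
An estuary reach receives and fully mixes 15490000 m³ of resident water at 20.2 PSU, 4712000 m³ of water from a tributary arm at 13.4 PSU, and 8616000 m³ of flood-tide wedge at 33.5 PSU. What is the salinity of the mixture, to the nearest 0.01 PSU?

23.06 PSU

Mass of salt is conserved:
salt = 15,490,000×20.2 + 4,712,000×13.4 + 8,616,000×33.5 = 312,898,000 + 63,140,800 + 288,636,000 = 664,674,800
volume = 15,490,000 + 4,712,000 + 8,616,000 = 28,818,000 m³
S = 664,674,800 / 28,818,000 = 23.0646 PSU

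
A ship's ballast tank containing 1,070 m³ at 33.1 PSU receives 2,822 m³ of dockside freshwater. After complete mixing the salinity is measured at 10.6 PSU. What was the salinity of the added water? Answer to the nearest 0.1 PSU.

Salt balance: 1,070×33.1 + 2,822×S = 3,892×10.6
35,417 + 2,822·S = 41,255.2
S = (41,255.2 − 35,417) / 2,822 = 2.0688 PSU

2.1 PSU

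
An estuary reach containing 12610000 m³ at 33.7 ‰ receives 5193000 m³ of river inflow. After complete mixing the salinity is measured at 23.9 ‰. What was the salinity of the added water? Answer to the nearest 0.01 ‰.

0.10 ‰

Salt balance: 12,610,000×33.7 + 5,193,000×S = 17,803,000×23.9
424,957,000 + 5,193,000·S = 425,491,700
S = (425,491,700 − 424,957,000) / 5,193,000 = 0.103 ‰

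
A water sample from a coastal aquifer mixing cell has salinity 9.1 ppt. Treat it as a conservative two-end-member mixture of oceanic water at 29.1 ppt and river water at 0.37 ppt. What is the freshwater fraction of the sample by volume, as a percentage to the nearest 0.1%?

69.6%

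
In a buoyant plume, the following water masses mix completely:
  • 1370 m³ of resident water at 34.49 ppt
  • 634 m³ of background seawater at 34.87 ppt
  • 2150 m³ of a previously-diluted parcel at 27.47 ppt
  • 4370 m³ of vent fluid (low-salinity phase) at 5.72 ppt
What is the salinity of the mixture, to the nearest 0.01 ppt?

Salt balance:
salt = 1,370×34.49 + 634×34.87 + 2,150×27.47 + 4,370×5.72 = 47,251.3 + 22,107.58 + 59,060.5 + 24,996.4 = 153,415.78
volume = 1,370 + 634 + 2,150 + 4,370 = 8,524 m³
S = 153,415.78 / 8,524 = 17.9981 ppt

18.00 ppt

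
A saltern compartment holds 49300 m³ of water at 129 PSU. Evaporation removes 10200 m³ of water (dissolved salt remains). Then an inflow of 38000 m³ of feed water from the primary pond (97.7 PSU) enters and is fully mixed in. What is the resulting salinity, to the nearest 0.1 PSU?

130.6 PSU

After evaporation: salt = 49,300×129 = 6,359,700; volume = 49,300 − 10,200 = 39,100 m³
After mixing: salt = 6,359,700 + 38,000×97.7 = 10,072,300; volume = 39,100 + 38,000 = 77,100 m³
S = 10,072,300 / 77,100 = 130.6394 PSU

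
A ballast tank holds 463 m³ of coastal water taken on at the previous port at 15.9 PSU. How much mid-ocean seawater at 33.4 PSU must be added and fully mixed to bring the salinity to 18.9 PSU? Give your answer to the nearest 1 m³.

Salt balance: 463×15.9 + V×33.4 = (463+V)×18.9
7,361.7 + 33.4V = 8,750.7 + 18.9V
1,389 = 14.5V
V = 95.79 m³

96 m³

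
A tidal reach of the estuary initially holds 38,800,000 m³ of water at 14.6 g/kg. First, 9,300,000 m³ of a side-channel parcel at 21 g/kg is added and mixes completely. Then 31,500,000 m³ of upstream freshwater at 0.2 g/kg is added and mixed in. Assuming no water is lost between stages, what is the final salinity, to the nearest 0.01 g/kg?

Weighted by volume,
Initial salt = 38,800,000×14.6 = 566,480,000
After stage 1: salt = 566,480,000 + 9,300,000×21 = 761,780,000; volume = 48,100,000 m³; S = 15.837 g/kg
After stage 2: salt = 761,780,000 + 31,500,000×0.2 = 768,080,000; volume = 79,600,000 m³
S = 768,080,000 / 79,600,000 = 9.6492 g/kg

9.65 g/kg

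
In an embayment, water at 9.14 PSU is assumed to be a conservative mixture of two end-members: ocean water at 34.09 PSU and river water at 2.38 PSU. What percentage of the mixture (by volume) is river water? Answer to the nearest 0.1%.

Let f be the freshwater fraction. Salt balance per unit volume:
f×2.38 + (1−f)×34.09 = 9.14
f = (34.09 − 9.14) / (34.09 − 2.38) = 24.95/31.71 = 0.7868

78.7%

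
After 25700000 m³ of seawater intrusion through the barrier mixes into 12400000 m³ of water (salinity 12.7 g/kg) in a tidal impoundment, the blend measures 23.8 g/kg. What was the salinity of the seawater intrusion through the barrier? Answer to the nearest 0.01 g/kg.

Salt balance: 12,400,000×12.7 + 25,700,000×S = 38,100,000×23.8
157,480,000 + 25,700,000·S = 906,780,000
S = (906,780,000 − 157,480,000) / 25,700,000 = 29.1556 g/kg

29.16 g/kg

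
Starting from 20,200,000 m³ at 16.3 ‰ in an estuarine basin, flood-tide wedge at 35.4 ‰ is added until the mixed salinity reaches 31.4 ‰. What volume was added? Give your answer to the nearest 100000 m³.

Salt balance: 20,200,000×16.3 + V×35.4 = (20,200,000+V)×31.4
329,260,000 + 35.4V = 634,280,000 + 31.4V
305,020,000 = 4V
V = 76,255,000 m³

76300000 m³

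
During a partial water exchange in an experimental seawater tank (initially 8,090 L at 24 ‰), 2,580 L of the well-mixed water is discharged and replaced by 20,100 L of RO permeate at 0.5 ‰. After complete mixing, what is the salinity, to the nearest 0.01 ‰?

Remaining after removal: 5,510 L at 24 ‰ (salt = 132,240)
After addition: salt = 132,240 + 20,100×0.5 = 142,290; volume = 25,610 L
S = 142,290 / 25,610 = 5.556 ‰

5.56 ‰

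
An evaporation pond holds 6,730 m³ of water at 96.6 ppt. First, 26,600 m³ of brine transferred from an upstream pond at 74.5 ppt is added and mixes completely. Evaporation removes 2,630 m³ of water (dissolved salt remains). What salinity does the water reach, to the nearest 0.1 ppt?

After mixing: salt = 6,730×96.6 + 26,600×74.5 = 2,631,818; volume = 33,330 m³
After evaporation: salt unchanged = 2,631,818; volume = 33,330 − 2,630 = 30,700 m³
S = 2,631,818 / 30,700 = 85.727 ppt

85.7 ppt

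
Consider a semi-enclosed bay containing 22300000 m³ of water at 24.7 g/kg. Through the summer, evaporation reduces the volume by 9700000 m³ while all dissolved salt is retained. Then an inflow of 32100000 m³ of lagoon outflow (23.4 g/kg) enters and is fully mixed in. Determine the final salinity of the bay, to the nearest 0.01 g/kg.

29.13 g/kg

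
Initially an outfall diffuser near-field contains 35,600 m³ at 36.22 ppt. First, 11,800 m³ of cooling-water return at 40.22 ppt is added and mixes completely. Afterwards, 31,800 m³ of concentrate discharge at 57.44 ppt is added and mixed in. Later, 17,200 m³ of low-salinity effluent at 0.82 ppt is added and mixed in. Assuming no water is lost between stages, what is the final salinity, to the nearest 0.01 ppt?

By conservation of dissolved salt,
Initial salt = 35,600×36.22 = 1,289,432
After stage 1: salt = 1,289,432 + 11,800×40.22 = 1,764,028; volume = 47,400 m³; S = 37.216 ppt
After stage 2: salt = 1,764,028 + 31,800×57.44 = 3,590,620; volume = 79,200 m³; S = 45.336 ppt
After stage 3: salt = 3,590,620 + 17,200×0.82 = 3,604,724; volume = 96,400 m³
S = 3,604,724 / 96,400 = 37.3934 ppt

37.39 ppt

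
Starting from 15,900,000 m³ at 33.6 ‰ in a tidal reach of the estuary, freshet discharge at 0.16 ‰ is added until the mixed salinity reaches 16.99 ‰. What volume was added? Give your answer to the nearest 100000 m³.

15700000 m³

Salt balance: 15,900,000×33.6 + V×0.16 = (15,900,000+V)×16.99
534,240,000 + 0.16V = 270,141,000 + 16.99V
264,099,000 = 16.83V
V = 15,692,156.86 m³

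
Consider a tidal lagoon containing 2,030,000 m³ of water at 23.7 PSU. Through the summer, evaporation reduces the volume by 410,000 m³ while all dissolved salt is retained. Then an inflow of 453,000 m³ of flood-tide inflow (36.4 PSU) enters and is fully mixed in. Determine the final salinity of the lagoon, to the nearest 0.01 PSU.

31.16 PSU

After evaporation: salt = 2,030,000×23.7 = 48,111,000; volume = 2,030,000 − 410,000 = 1,620,000 m³
After mixing: salt = 48,111,000 + 453,000×36.4 = 64,600,200; volume = 1,620,000 + 453,000 = 2,073,000 m³
S = 64,600,200 / 2,073,000 = 31.1627 PSU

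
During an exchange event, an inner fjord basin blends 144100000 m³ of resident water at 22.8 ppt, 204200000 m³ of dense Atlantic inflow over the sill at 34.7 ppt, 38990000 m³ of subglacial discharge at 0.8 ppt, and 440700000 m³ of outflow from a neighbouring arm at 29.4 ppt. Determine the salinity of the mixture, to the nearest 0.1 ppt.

28.2 ppt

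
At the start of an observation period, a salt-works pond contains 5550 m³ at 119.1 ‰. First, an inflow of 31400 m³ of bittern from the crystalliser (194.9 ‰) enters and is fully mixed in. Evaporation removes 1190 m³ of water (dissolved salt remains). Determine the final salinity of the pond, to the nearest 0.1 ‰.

189.6 ‰

After mixing: salt = 5,550×119.1 + 31,400×194.9 = 6,780,865; volume = 36,950 m³
After evaporation: salt unchanged = 6,780,865; volume = 36,950 − 1,190 = 35,760 m³
S = 6,780,865 / 35,760 = 189.6215 ‰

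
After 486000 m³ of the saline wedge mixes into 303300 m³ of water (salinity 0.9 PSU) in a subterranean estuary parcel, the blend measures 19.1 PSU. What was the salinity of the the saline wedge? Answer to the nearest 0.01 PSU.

30.46 PSU

Salt balance: 303,300×0.9 + 486,000×S = 789,300×19.1
272,970 + 486,000·S = 15,075,630
S = (15,075,630 − 272,970) / 486,000 = 30.4581 PSU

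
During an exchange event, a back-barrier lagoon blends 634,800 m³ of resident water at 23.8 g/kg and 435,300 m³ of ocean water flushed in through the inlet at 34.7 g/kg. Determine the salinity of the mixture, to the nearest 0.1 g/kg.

Salt balance:
salt = 634,800×23.8 + 435,300×34.7 = 15,108,240 + 15,104,910 = 30,213,150
volume = 634,800 + 435,300 = 1,070,100 m³
S = 30,213,150 / 1,070,100 = 28.234 g/kg

28.2 g/kg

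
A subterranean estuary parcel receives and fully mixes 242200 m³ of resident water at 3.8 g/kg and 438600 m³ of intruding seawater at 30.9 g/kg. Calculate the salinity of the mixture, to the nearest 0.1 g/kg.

21.3 g/kg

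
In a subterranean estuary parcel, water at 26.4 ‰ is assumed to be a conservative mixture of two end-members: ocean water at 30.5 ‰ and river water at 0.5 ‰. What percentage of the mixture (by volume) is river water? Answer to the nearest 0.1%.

13.7%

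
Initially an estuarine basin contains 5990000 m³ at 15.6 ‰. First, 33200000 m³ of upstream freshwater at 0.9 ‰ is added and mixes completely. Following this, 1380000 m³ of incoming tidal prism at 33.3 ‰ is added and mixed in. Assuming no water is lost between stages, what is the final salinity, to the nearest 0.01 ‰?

By conservation of dissolved salt,
Initial salt = 5,990,000×15.6 = 93,444,000
After stage 1: salt = 93,444,000 + 33,200,000×0.9 = 123,324,000; volume = 39,190,000 m³; S = 3.147 ‰
After stage 2: salt = 123,324,000 + 1,380,000×33.3 = 169,278,000; volume = 40,570,000 m³
S = 169,278,000 / 40,570,000 = 4.1725 ‰

4.17 ‰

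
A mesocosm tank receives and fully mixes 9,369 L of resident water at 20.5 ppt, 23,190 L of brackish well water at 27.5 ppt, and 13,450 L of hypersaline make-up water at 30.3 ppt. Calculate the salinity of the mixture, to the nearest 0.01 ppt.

26.89 ppt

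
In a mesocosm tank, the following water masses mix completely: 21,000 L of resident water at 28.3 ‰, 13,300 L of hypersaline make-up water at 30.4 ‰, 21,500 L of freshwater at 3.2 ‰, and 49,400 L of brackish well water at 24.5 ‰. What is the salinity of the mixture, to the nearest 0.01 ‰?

By conservation of dissolved salt,
salt = 21,000×28.3 + 13,300×30.4 + 21,500×3.2 + 49,400×24.5 = 594,300 + 404,320 + 68,800 + 1,210,300 = 2,277,720
volume = 21,000 + 13,300 + 21,500 + 49,400 = 105,200 L
S = 2,277,720 / 105,200 = 21.6513 ‰

21.65 ‰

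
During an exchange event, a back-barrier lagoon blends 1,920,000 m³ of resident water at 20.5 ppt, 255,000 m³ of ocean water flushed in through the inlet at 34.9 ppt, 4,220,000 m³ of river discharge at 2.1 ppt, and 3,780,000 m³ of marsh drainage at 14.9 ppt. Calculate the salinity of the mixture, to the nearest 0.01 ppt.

Weighted by volume,
salt = 1,920,000×20.5 + 255,000×34.9 + 4,220,000×2.1 + 3,780,000×14.9 = 39,360,000 + 8,899,500 + 8,862,000 + 56,322,000 = 113,443,500
volume = 1,920,000 + 255,000 + 4,220,000 + 3,780,000 = 10,175,000 m³
S = 113,443,500 / 10,175,000 = 11.1492 ppt

11.15 ppt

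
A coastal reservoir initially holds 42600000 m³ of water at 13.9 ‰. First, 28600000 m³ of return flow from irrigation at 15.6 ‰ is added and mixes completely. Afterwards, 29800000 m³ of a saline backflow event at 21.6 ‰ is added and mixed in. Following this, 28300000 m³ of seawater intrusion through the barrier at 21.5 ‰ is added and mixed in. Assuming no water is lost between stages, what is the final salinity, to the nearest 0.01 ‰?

17.71 ‰

Weighted by volume,
Initial salt = 42,600,000×13.9 = 592,140,000
After stage 1: salt = 592,140,000 + 28,600,000×15.6 = 1,038,300,000; volume = 71,200,000 m³; S = 14.583 ‰
After stage 2: salt = 1,038,300,000 + 29,800,000×21.6 = 1,681,980,000; volume = 101,000,000 m³; S = 16.653 ‰
After stage 3: salt = 1,681,980,000 + 28,300,000×21.5 = 2,290,430,000; volume = 129,300,000 m³
S = 2,290,430,000 / 129,300,000 = 17.7141 ‰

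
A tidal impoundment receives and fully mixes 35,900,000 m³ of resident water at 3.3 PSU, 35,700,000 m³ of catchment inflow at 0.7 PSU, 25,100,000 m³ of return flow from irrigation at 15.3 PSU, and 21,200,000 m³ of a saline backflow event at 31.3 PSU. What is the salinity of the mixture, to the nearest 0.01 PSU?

By conservation of dissolved salt,
salt = 35,900,000×3.3 + 35,700,000×0.7 + 25,100,000×15.3 + 21,200,000×31.3 = 118,470,000 + 24,990,000 + 384,030,000 + 663,560,000 = 1,191,050,000
volume = 35,900,000 + 35,700,000 + 25,100,000 + 21,200,000 = 117,900,000 m³
S = 1,191,050,000 / 117,900,000 = 10.1022 PSU

10.10 PSU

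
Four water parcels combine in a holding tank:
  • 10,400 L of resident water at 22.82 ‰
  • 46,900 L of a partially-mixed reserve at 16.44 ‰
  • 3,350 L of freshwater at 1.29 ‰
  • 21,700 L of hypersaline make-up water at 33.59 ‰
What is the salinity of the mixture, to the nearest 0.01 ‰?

21.15 ‰

Total salt / total volume:
salt = 10,400×22.82 + 46,900×16.44 + 3,350×1.29 + 21,700×33.59 = 237,328 + 771,036 + 4,321.5 + 728,903 = 1,741,588.5
volume = 10,400 + 46,900 + 3,350 + 21,700 = 82,350 L
S = 1,741,588.5 / 82,350 = 21.1486 ‰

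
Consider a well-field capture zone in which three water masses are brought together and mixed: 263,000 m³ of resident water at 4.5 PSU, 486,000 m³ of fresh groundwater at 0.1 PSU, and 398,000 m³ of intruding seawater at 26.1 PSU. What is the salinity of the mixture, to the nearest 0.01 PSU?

Salt balance:
salt = 263,000×4.5 + 486,000×0.1 + 398,000×26.1 = 1,183,500 + 48,600 + 10,387,800 = 11,619,900
volume = 263,000 + 486,000 + 398,000 = 1,147,000 m³
S = 11,619,900 / 1,147,000 = 10.1307 PSU

10.13 PSU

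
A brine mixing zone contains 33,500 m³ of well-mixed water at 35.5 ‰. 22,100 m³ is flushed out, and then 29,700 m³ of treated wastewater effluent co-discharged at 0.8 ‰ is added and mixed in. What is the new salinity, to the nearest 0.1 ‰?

Remaining after removal: 11,400 m³ at 35.5 ‰ (salt = 404,700)
After addition: salt = 404,700 + 29,700×0.8 = 428,460; volume = 41,100 m³
S = 428,460 / 41,100 = 10.4248 ‰

10.4 ‰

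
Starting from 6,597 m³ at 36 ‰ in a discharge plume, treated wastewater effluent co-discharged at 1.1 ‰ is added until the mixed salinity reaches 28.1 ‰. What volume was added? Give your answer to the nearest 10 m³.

1930 m³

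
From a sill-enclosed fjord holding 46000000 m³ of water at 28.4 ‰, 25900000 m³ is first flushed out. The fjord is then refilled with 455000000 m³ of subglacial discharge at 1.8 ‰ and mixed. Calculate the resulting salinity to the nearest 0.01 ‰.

Remaining after removal: 20,100,000 m³ at 28.4 ‰ (salt = 570,840,000)
After addition: salt = 570,840,000 + 455,000,000×1.8 = 1,389,840,000; volume = 475,100,000 m³
S = 1,389,840,000 / 475,100,000 = 2.9254 ‰

2.93 ‰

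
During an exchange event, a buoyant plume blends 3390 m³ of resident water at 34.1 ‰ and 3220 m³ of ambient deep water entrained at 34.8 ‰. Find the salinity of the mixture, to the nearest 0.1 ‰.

34.4 ‰

Weighted by volume,
salt = 3,390×34.1 + 3,220×34.8 = 115,599 + 112,056 = 227,655
volume = 3,390 + 3,220 = 6,610 m³
S = 227,655 / 6,610 = 34.441 ‰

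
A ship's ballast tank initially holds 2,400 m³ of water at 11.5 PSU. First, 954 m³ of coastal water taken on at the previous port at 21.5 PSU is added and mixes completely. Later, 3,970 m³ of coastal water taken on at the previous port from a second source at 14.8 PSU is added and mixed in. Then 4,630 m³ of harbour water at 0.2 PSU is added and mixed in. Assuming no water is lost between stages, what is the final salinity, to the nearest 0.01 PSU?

Weighted by volume,
Initial salt = 2,400×11.5 = 27,600
After stage 1: salt = 27,600 + 954×21.5 = 48,111; volume = 3,354 m³; S = 14.344 PSU
After stage 2: salt = 48,111 + 3,970×14.8 = 106,867; volume = 7,324 m³; S = 14.591 PSU
After stage 3: salt = 106,867 + 4,630×0.2 = 107,793; volume = 11,954 m³
S = 107,793 / 11,954 = 9.0173 PSU

9.02 PSU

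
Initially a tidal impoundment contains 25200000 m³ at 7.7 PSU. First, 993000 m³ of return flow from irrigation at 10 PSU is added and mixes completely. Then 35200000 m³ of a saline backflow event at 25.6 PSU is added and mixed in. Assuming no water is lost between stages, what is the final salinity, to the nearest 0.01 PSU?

Mass of salt is conserved:
Initial salt = 25,200,000×7.7 = 194,040,000
After stage 1: salt = 194,040,000 + 993,000×10 = 203,970,000; volume = 26,193,000 m³; S = 7.787 PSU
After stage 2: salt = 203,970,000 + 35,200,000×25.6 = 1,105,090,000; volume = 61,393,000 m³
S = 1,105,090,000 / 61,393,000 = 18.0003 PSU

18.00 PSU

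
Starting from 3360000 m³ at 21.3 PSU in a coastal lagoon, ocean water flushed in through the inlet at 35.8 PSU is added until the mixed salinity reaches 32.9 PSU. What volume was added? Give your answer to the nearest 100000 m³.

Salt balance: 3,360,000×21.3 + V×35.8 = (3,360,000+V)×32.9
71,568,000 + 35.8V = 110,544,000 + 32.9V
38,976,000 = 2.9V
V = 13,440,000 m³

13400000 m³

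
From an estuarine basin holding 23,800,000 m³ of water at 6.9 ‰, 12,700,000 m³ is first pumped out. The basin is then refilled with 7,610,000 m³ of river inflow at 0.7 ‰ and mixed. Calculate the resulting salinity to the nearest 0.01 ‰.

4.38 ‰

Remaining after removal: 11,100,000 m³ at 6.9 ‰ (salt = 76,590,000)
After addition: salt = 76,590,000 + 7,610,000×0.7 = 81,917,000; volume = 18,710,000 m³
S = 81,917,000 / 18,710,000 = 4.3782 ‰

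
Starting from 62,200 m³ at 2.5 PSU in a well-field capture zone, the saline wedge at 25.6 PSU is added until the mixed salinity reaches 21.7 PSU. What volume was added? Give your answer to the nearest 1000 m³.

306000 m³

Salt balance: 62,200×2.5 + V×25.6 = (62,200+V)×21.7
155,500 + 25.6V = 1,349,740 + 21.7V
1,194,240 = 3.9V
V = 306,215.38 m³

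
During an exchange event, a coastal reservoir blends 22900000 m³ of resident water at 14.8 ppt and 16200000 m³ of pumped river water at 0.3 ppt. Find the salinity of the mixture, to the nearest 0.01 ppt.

8.79 ppt

Mass of salt is conserved:
salt = 22,900,000×14.8 + 16,200,000×0.3 = 338,920,000 + 4,860,000 = 343,780,000
volume = 22,900,000 + 16,200,000 = 39,100,000 m³
S = 343,780,000 / 39,100,000 = 8.7923 ppt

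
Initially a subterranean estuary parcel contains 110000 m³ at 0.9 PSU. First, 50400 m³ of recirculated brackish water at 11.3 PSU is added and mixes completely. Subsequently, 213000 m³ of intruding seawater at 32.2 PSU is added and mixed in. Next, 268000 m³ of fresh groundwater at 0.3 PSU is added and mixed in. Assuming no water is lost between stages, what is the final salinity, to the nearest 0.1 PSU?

11.9 PSU

Mass of salt is conserved:
Initial salt = 110,000×0.9 = 99,000
After stage 1: salt = 99,000 + 50,400×11.3 = 668,520; volume = 160,400 m³; S = 4.168 PSU
After stage 2: salt = 668,520 + 213,000×32.2 = 7,527,120; volume = 373,400 m³; S = 20.158 PSU
After stage 3: salt = 7,527,120 + 268,000×0.3 = 7,607,520; volume = 641,400 m³
S = 7,607,520 / 641,400 = 11.8608 PSU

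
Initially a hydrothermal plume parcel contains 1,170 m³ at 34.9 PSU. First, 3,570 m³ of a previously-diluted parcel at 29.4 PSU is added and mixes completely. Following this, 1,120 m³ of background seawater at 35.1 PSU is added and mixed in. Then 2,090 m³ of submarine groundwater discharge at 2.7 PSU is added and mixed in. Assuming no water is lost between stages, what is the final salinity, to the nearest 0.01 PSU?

Salt balance:
Initial salt = 1,170×34.9 = 40,833
After stage 1: salt = 40,833 + 3,570×29.4 = 145,791; volume = 4,740 m³; S = 30.758 PSU
After stage 2: salt = 145,791 + 1,120×35.1 = 185,103; volume = 5,860 m³; S = 31.588 PSU
After stage 3: salt = 185,103 + 2,090×2.7 = 190,746; volume = 7,950 m³
S = 190,746 / 7,950 = 23.9932 PSU

23.99 PSU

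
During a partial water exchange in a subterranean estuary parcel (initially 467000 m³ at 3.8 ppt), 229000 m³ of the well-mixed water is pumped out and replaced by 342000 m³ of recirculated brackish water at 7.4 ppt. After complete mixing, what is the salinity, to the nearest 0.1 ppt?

5.9 ppt

Remaining after removal: 238,000 m³ at 3.8 ppt (salt = 904,400)
After addition: salt = 904,400 + 342,000×7.4 = 3,435,200; volume = 580,000 m³
S = 3,435,200 / 580,000 = 5.9228 ppt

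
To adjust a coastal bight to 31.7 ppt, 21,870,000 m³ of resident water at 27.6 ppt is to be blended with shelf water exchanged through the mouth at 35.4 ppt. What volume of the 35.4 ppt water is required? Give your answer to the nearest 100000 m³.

24200000 m³

Salt balance: 21,870,000×27.6 + V×35.4 = (21,870,000+V)×31.7
603,612,000 + 35.4V = 693,279,000 + 31.7V
89,667,000 = 3.7V
V = 24,234,324.32 m³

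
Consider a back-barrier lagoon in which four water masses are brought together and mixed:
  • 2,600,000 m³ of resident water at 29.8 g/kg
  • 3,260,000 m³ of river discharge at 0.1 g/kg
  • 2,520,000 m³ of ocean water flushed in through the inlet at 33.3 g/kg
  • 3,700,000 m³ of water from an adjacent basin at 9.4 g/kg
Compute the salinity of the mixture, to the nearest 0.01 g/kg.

16.27 g/kg

By conservation of dissolved salt,
salt = 2,600,000×29.8 + 3,260,000×0.1 + 2,520,000×33.3 + 3,700,000×9.4 = 77,480,000 + 326,000 + 83,916,000 + 34,780,000 = 196,502,000
volume = 2,600,000 + 3,260,000 + 2,520,000 + 3,700,000 = 12,080,000 m³
S = 196,502,000 / 12,080,000 = 16.2667 g/kg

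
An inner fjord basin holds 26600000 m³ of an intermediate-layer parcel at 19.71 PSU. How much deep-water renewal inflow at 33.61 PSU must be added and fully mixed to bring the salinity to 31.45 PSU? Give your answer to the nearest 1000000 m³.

145000000 m³

Salt balance: 26,600,000×19.71 + V×33.61 = (26,600,000+V)×31.45
524,286,000 + 33.61V = 836,570,000 + 31.45V
312,284,000 = 2.16V
V = 144,575,925.93 m³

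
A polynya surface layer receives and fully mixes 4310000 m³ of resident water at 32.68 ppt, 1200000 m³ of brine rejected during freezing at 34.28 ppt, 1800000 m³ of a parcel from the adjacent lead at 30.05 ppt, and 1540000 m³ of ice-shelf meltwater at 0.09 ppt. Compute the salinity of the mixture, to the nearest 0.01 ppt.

26.69 ppt

Mass of salt is conserved:
salt = 4,310,000×32.68 + 1,200,000×34.28 + 1,800,000×30.05 + 1,540,000×0.09 = 140,850,800 + 41,136,000 + 54,090,000 + 138,600 = 236,215,400
volume = 4,310,000 + 1,200,000 + 1,800,000 + 1,540,000 = 8,850,000 m³
S = 236,215,400 / 8,850,000 = 26.691 ppt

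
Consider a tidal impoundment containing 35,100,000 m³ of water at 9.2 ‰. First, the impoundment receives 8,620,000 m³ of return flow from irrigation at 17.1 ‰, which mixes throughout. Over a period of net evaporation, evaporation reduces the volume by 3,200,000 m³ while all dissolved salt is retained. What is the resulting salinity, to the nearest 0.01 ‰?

11.61 ‰

After mixing: salt = 35,100,000×9.2 + 8,620,000×17.1 = 470,322,000; volume = 43,720,000 m³
After evaporation: salt unchanged = 470,322,000; volume = 43,720,000 − 3,200,000 = 40,520,000 m³
S = 470,322,000 / 40,520,000 = 11.6072 ‰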